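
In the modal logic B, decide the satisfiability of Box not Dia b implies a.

Satisfiable

1. Box not Dia b implies a, w0
2. a, w0
Accessibility: w0Rw0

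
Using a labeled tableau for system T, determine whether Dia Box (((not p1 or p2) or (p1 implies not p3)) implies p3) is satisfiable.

Yes, satisfiable

1. Dia Box (((not p1 or p2) or (p1 implies not p3)) implies p3), u
2. Box (((not p1 or p2) or (p1 implies not p3)) implies p3), v   [Dia-rule on 1: fresh world v, uRv]
3. ((not p1 or p2) or (p1 implies not p3)) implies p3, v   [Box-rule on 2 via vRv]
4. p3, v   [implies-rule on 3 (branches; this branch)]
Accessibility: uRu, uRv, vRv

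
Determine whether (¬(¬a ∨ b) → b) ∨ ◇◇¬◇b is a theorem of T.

Not valid

Tableau for the negation ¬((¬(¬a ∨ b) → b) ∨ ◇◇¬◇b):
1. ¬((¬(¬a ∨ b) → b) ∨ ◇◇¬◇b), 0
2. ¬(¬(¬a ∨ b) → b), 0   [¬∨-rule on 1]
3. ¬◇◇¬◇b, 0   [¬∨-rule on 1]
4. ¬(¬a ∨ b), 0   [¬→-rule on 2]
5. ¬b, 0   [¬→-rule on 2]
6. a, 0   [¬∨-rule on 4]
7. ¬◇¬◇b, 0   [¬◇-rule on 3 via 0R0]
8. ◇b, 0   [¬◇-rule on 7 via 0R0]
9. b, 1   [◇-rule on 8: fresh world 1, 0R1]
10. ¬◇¬◇b, 1   [¬◇-rule on 3 via 0R1]
11. ◇b, 1   [¬◇-rule on 7 via 0R1]
12. b, 2   [◇-rule on 11: fresh world 2, 1R2]
13. ◇b, 2   [¬◇-rule on 10 via 1R2]
14. b, 3   [◇-rule on 13: fresh world 3, 2R3]
Accessibility: 0R0, 0R1, 1R1, 1R2, 2R2, 2R3, 3R3
The negation has an open branch (countermodel exists).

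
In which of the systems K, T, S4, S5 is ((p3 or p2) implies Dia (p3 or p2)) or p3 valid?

T, S4, S5

K-tableau for the negation not (((p3 or p2) implies Dia (p3 or p2)) or p3):
1. not (((p3 or p2) implies Dia (p3 or p2)) or p3), u
2. not ((p3 or p2) implies Dia (p3 or p2)), u
3. not p3, u
4. p3 or p2, u
5. not Dia (p3 or p2), u
6. p2, u
Complete open branch: countermodel on a K-frame, so not valid in K.
T-tableau for the negation not (((p3 or p2) implies Dia (p3 or p2)) or p3):
1. not (((p3 or p2) implies Dia (p3 or p2)) or p3), u
2. not ((p3 or p2) implies Dia (p3 or p2)), u
3. not p3, u
4. p3 or p2, u
5. not Dia (p3 or p2), u
6. not (p3 or p2), u
7. not p2, u
8. p2, u
Accessibility: uRu
Branch closes: p2 and not p2 both at u.
Every branch closes (one shown): valid in T, hence also in S4, S5 (every theorem of T is a theorem of S4 and S5).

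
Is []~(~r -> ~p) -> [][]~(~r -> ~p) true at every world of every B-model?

Tableau for the negation ~([]~(~r -> ~p) -> [][]~(~r -> ~p)):
1. ~([]~(~r -> ~p) -> [][]~(~r -> ~p)), u
2. []~(~r -> ~p), u   [~->-rule on 1]
3. ~[][]~(~r -> ~p), u   [~->-rule on 1]
4. ~(~r -> ~p), u   [[]-rule on 2 via uRu]
5. ~r, u   [~->-rule on 4]
6. p, u   [~->-rule on 4]
7. ~[]~(~r -> ~p), v   [~[]-rule on 3: fresh world v, uRv]
8. ~(~r -> ~p), v   [[]-rule on 2 via uRv]
9. ~r, v   [~->-rule on 8]
10. p, v   [~->-rule on 8]
11. ~r -> ~p, w   [~[]-rule on 7: fresh world w, vRw]
12. ~p, w   [->-rule on 11 (branches; this branch)]
Accessibility: uRu, uRv, vRu, vRv, vRw, wRv, wRw
The negation has an open branch (countermodel exists).

Invalid (countermodel exists)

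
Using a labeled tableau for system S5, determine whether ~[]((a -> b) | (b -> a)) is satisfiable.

Unsatisfiable

1. ~[]((a -> b) | (b -> a)), u
2. ~((a -> b) | (b -> a)), v   [~[]-rule on 1: fresh world v, uRv]
3. ~(a -> b), v   [~|-rule on 2]
4. ~(b -> a), v   [~|-rule on 2]
5. a, v   [~->-rule on 3]
6. ~b, v   [~->-rule on 3]
7. b, v   [~->-rule on 4]
8. ~a, v   [~->-rule on 4]
Accessibility: uRu, uRv, vRu, vRv
Branch closes: b and ~b both at v.
(One branch shown.) All branches close.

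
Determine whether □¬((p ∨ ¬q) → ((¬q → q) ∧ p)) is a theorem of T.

No, not valid

Tableau for the negation ¬□¬((p ∨ ¬q) → ((¬q → q) ∧ p)):
1. ¬□¬((p ∨ ¬q) → ((¬q → q) ∧ p)), u
2. (p ∨ ¬q) → ((¬q → q) ∧ p), v
3. (¬q → q) ∧ p, v
4. ¬q → q, v
5. p, v
6. q, v
Accessibility: uRu, uRv, vRv
The negation has an open branch (countermodel exists).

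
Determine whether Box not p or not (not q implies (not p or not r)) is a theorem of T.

Tableau for the negation not (Box not p or not (not q implies (not p or not r))):
1. not (Box not p or not (not q implies (not p or not r))), u
2. not Box not p, u
3. not q implies (not p or not r), u
4. not p or not r, u
5. not r, u
6. p, v
Accessibility: uRu, uRv, vRv
The negation has an open branch (countermodel exists).

Not valid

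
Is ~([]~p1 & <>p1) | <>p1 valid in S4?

Tableau for the negation ~(~([]~p1 & <>p1) | <>p1):
1. ~(~([]~p1 & <>p1) | <>p1), 0
2. []~p1 & <>p1, 0
3. ~<>p1, 0
4. []~p1, 0
5. <>p1, 0
6. ~p1, 0
7. p1, 1
8. ~p1, 1
Accessibility: 0R0, 0R1, 1R1
Branch closes: p1 and ~p1 both at 1.
All branches of the negation close; one closing branch shown above.

Valid in S4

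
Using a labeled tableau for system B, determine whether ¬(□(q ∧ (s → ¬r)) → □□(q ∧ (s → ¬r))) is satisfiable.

Yes, satisfiable

1. ¬(□(q ∧ (s → ¬r)) → □□(q ∧ (s → ¬r))), u
2. □(q ∧ (s → ¬r)), u
3. ¬□□(q ∧ (s → ¬r)), u
4. q ∧ (s → ¬r), u
5. q, u
6. s → ¬r, u
7. ¬r, u
8. ¬□(q ∧ (s → ¬r)), v
9. q ∧ (s → ¬r), v
10. q, v
11. s → ¬r, v
12. ¬r, v
13. ¬(q ∧ (s → ¬r)), w
14. ¬(s → ¬r), w
15. s, w
16. r, w
Accessibility: uRu, uRv, vRu, vRv, vRw, wRv, wRw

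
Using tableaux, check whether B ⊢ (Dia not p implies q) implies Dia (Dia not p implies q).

Valid in B

Tableau for the negation not ((Dia not p implies q) implies Dia (Dia not p implies q)):
1. not ((Dia not p implies q) implies Dia (Dia not p implies q)), w0
2. Dia not p implies q, w0
3. not Dia (Dia not p implies q), w0
4. not (Dia not p implies q), w0
5. Dia not p, w0
6. not q, w0
7. not Dia not p, w0
8. p, w0
9. not p, w1
10. not (Dia not p implies q), w1
11. Dia not p, w1
12. not q, w1
13. p, w1
Accessibility: w0Rw0, w0Rw1, w1Rw0, w1Rw1
Branch closes: p and not p both at w1.
Every branch of the negation's tableau closes; the branch above is one of them.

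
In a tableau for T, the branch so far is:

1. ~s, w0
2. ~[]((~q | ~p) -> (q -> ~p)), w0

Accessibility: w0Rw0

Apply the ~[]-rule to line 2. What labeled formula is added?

a fresh world w1 with w0Rw1, and ~((~q | ~p) -> (q -> ~p)) at w1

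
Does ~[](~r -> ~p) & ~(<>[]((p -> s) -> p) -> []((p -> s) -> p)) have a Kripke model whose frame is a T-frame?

Satisfiable (open branch found)

1. ~[](~r -> ~p) & ~(<>[]((p -> s) -> p) -> []((p -> s) -> p)), 0
2. ~[](~r -> ~p), 0
3. ~(<>[]((p -> s) -> p) -> []((p -> s) -> p)), 0
4. <>[]((p -> s) -> p), 0
5. ~[]((p -> s) -> p), 0
6. ~(~r -> ~p), 1
7. ~r, 1
8. p, 1
9. []((p -> s) -> p), 2
10. (p -> s) -> p, 2
11. p, 2
12. ~((p -> s) -> p), 3
13. p -> s, 3
14. ~p, 3
15. s, 3
Accessibility: 0R0, 0R1, 0R2, 0R3, 1R1, 2R2, 3R3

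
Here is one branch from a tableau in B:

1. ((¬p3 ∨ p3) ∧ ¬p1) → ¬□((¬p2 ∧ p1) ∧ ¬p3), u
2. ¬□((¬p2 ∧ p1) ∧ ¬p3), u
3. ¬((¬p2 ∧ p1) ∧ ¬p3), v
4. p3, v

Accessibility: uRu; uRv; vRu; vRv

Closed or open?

There is no literal clash: for every atom and world, at most one sign appears.

No, open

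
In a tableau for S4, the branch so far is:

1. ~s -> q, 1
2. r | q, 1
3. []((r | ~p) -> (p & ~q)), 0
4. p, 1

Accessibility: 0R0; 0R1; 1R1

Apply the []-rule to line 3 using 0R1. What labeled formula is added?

(r | ~p) -> (p & ~q), 1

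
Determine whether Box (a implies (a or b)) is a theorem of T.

Tableau for the negation not Box (a implies (a or b)):
1. not Box (a implies (a or b)), u
2. not (a implies (a or b)), v
3. a, v
4. not (a or b), v
5. not a, v
6. not b, v
Accessibility: uRu, uRv, vRv
Branch closes: a and not a both at v.
Every branch of the negation's tableau closes; the branch above is one of them.

Valid in T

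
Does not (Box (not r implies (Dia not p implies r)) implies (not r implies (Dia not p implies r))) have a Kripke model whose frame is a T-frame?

No, unsatisfiable

1. not (Box (not r implies (Dia not p implies r)) implies (not r implies (Dia not p implies r))), w0
2. Box (not r implies (Dia not p implies r)), w0
3. not (not r implies (Dia not p implies r)), w0
4. not r, w0
5. not (Dia not p implies r), w0
6. Dia not p, w0
7. not r implies (Dia not p implies r), w0
8. Dia not p implies r, w0
9. not Dia not p, w0
10. p, w0
11. not p, w1
12. not r implies (Dia not p implies r), w1
13. p, w1
Accessibility: w0Rw0, w0Rw1, w1Rw1
Branch closes: p and not p both at w1.
(One branch shown.) All branches close.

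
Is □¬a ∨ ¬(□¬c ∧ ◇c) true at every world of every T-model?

Yes, valid

Tableau for the negation ¬(□¬a ∨ ¬(□¬c ∧ ◇c)):
1. ¬(□¬a ∨ ¬(□¬c ∧ ◇c)), w0
2. ¬□¬a, w0   [¬∨-rule on 1]
3. □¬c ∧ ◇c, w0   [¬∨-rule on 1]
4. □¬c, w0   [∧-rule on 3]
5. ◇c, w0   [∧-rule on 3]
6. ¬c, w0   [□-rule on 4 via w0Rw0]
7. a, w1   [¬□-rule on 2: fresh world w1, w0Rw1]
8. ¬c, w1   [□-rule on 4 via w0Rw1]
9. c, w2   [◇-rule on 5: fresh world w2, w0Rw2]
10. ¬c, w2   [□-rule on 4 via w0Rw2]
Accessibility: w0Rw0, w0Rw1, w0Rw2, w1Rw1, w2Rw2
Branch closes: c and ¬c both at w2.
Every branch of the negation's tableau closes; the branch above is one of them.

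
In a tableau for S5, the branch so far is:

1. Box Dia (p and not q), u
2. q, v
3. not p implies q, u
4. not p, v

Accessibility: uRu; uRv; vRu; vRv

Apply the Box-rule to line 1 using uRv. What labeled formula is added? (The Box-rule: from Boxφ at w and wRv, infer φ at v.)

Dia (p and not q), v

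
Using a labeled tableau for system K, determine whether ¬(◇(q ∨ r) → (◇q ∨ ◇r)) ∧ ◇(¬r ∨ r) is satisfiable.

1. ¬(◇(q ∨ r) → (◇q ∨ ◇r)) ∧ ◇(¬r ∨ r), u
2. ¬(◇(q ∨ r) → (◇q ∨ ◇r)), u
3. ◇(¬r ∨ r), u
4. ◇(q ∨ r), u
5. ¬(◇q ∨ ◇r), u
6. ¬◇q, u
7. ¬◇r, u
8. ¬r ∨ r, v
9. ¬q, v
10. ¬r, v
11. q ∨ r, w
12. ¬q, w
13. ¬r, w
14. r, w
Accessibility: uRv, uRw
Branch closes: r and ¬r both at w.
Every branch closes; the branch above is one of them.

Unsatisfiable (every branch closes)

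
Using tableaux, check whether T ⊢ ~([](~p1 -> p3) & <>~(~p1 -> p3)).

Tableau for the negation [](~p1 -> p3) & <>~(~p1 -> p3):
1. [](~p1 -> p3) & <>~(~p1 -> p3), 0
2. [](~p1 -> p3), 0   [&-rule on 1]
3. <>~(~p1 -> p3), 0   [&-rule on 1]
4. ~p1 -> p3, 0   [[]-rule on 2 via 0R0]
5. p3, 0   [->-rule on 4 (branches; this branch)]
6. ~(~p1 -> p3), 1   [<>-rule on 3: fresh world 1, 0R1]
7. ~p1, 1   [~->-rule on 6]
8. ~p3, 1   [~->-rule on 6]
9. ~p1 -> p3, 1   [[]-rule on 2 via 0R1]
10. p3, 1   [->-rule on 9 (branches; this branch)]
Accessibility: 0R0, 0R1, 1R1
Branch closes: p3 and ~p3 both at 1.
All branches of the negation close; one closing branch shown above.

Yes, valid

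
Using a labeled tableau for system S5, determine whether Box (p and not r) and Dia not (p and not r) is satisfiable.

Unsatisfiable (every branch closes)

1. Box (p and not r) and Dia not (p and not r), 0
2. Box (p and not r), 0   [and-rule on 1]
3. Dia not (p and not r), 0   [and-rule on 1]
4. p and not r, 0   [Box-rule on 2 via 0R0]
5. p, 0   [and-rule on 4]
6. not r, 0   [and-rule on 4]
7. not (p and not r), 1   [Dia-rule on 3: fresh world 1, 0R1]
8. p and not r, 1   [Box-rule on 2 via 0R1]
9. p, 1   [and-rule on 8]
10. not r, 1   [and-rule on 8]
11. r, 1   [neg-and-rule on 7 (branches; this branch)]
Accessibility: 0R0, 0R1, 1R0, 1R1
Branch closes: r and not r both at 1.
All branches of the tableau close; one closing branch shown above.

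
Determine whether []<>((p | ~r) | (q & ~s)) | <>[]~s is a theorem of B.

Not valid

Tableau for the negation ~([]<>((p | ~r) | (q & ~s)) | <>[]~s):
1. ~([]<>((p | ~r) | (q & ~s)) | <>[]~s), w0
2. ~[]<>((p | ~r) | (q & ~s)), w0
3. ~<>[]~s, w0
4. ~[]~s, w0
5. ~<>((p | ~r) | (q & ~s)), w1
6. ~[]~s, w1
7. ~((p | ~r) | (q & ~s)), w0
8. ~(p | ~r), w0
9. ~(q & ~s), w0
10. ~p, w0
11. r, w0
12. ~((p | ~r) | (q & ~s)), w1
13. ~(p | ~r), w1
14. ~(q & ~s), w1
15. ~p, w1
16. r, w1
17. s, w0
18. s, w1
19. s, w2
20. ~[]~s, w2
21. s, w3
22. ~((p | ~r) | (q & ~s)), w3
23. ~(p | ~r), w3
24. ~(q & ~s), w3
25. ~p, w3
26. r, w3
27. s, w4
Accessibility: w0Rw0, w0Rw1, w0Rw2, w1Rw0, w1Rw1, w1Rw3, w2Rw0, w2Rw2, w2Rw4, w3Rw1, w3Rw3, w4Rw2, w4Rw4
The negation has an open branch (countermodel exists).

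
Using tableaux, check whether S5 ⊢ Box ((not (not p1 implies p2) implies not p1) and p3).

Tableau for the negation not Box ((not (not p1 implies p2) implies not p1) and p3):
1. not Box ((not (not p1 implies p2) implies not p1) and p3), u
2. not ((not (not p1 implies p2) implies not p1) and p3), v   [neg-Box-rule on 1: fresh world v, uRv]
3. not p3, v   [neg-and-rule on 2 (branches; this branch)]
Accessibility: uRu, uRv, vRu, vRv
The negation has an open branch (countermodel exists).

Invalid (countermodel exists)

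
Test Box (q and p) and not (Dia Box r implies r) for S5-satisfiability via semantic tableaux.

No, unsatisfiable

1. Box (q and p) and not (Dia Box r implies r), u
2. Box (q and p), u
3. not (Dia Box r implies r), u
4. Dia Box r, u
5. not r, u
6. q and p, u
7. q, u
8. p, u
9. Box r, v
10. q and p, v
11. q, v
12. p, v
13. r, u
Accessibility: uRu, uRv, vRu, vRv
Branch closes: r and not r both at u.
Every branch closes; the branch above is one of them.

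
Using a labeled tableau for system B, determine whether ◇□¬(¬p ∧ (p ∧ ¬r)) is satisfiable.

1. ◇□¬(¬p ∧ (p ∧ ¬r)), w0
2. □¬(¬p ∧ (p ∧ ¬r)), w1   [◇-rule on 1: fresh world w1, w0Rw1]
3. ¬(¬p ∧ (p ∧ ¬r)), w0   [□-rule on 2 via w1Rw0]
4. ¬(¬p ∧ (p ∧ ¬r)), w1   [□-rule on 2 via w1Rw1]
5. ¬(p ∧ ¬r), w0   [¬∧-rule on 3 (branches; this branch)]
6. ¬(p ∧ ¬r), w1   [¬∧-rule on 4 (branches; this branch)]
7. r, w0   [¬∧-rule on 5 (branches; this branch)]
8. r, w1   [¬∧-rule on 6 (branches; this branch)]
Accessibility: w0Rw0, w0Rw1, w1Rw0, w1Rw1

Satisfiable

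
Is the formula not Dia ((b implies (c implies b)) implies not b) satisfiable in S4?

Satisfiable (open branch found)

1. not Dia ((b implies (c implies b)) implies not b), 0
2. not ((b implies (c implies b)) implies not b), 0   [neg-Dia-rule on 1 via 0R0]
3. b implies (c implies b), 0   [neg-implies-rule on 2]
4. b, 0   [neg-implies-rule on 2]
5. c implies b, 0   [implies-rule on 3 (branches; this branch)]
Accessibility: 0R0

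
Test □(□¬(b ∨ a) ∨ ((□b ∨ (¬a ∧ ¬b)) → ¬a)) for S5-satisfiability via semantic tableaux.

1. □(□¬(b ∨ a) ∨ ((□b ∨ (¬a ∧ ¬b)) → ¬a)), 0
2. □¬(b ∨ a) ∨ ((□b ∨ (¬a ∧ ¬b)) → ¬a), 0   [□-rule on 1 via 0R0]
3. (□b ∨ (¬a ∧ ¬b)) → ¬a, 0   [∨-rule on 2 (branches; this branch)]
4. ¬a, 0   [→-rule on 3 (branches; this branch)]
Accessibility: 0R0

Yes, satisfiable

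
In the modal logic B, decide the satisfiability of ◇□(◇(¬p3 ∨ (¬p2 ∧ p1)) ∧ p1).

1. ◇□(◇(¬p3 ∨ (¬p2 ∧ p1)) ∧ p1), u
2. □(◇(¬p3 ∨ (¬p2 ∧ p1)) ∧ p1), v
3. ◇(¬p3 ∨ (¬p2 ∧ p1)) ∧ p1, u
4. ◇(¬p3 ∨ (¬p2 ∧ p1)), u
5. p1, u
6. ◇(¬p3 ∨ (¬p2 ∧ p1)) ∧ p1, v
7. ◇(¬p3 ∨ (¬p2 ∧ p1)), v
8. p1, v
9. ¬p3 ∨ (¬p2 ∧ p1), w
10. ¬p2 ∧ p1, w
11. ¬p2, w
12. p1, w
13. ¬p3 ∨ (¬p2 ∧ p1), x
14. ◇(¬p3 ∨ (¬p2 ∧ p1)) ∧ p1, x
15. ◇(¬p3 ∨ (¬p2 ∧ p1)), x
16. p1, x
17. ¬p2 ∧ p1, x
18. ¬p2, x
19. ¬p3 ∨ (¬p2 ∧ p1), y
20. ¬p2 ∧ p1, y
21. ¬p2, y
22. p1, y
Accessibility: uRu, uRv, uRw, vRu, vRv, vRx, wRu, wRw, xRv, xRx, xRy, yRx, yRy

Satisfiable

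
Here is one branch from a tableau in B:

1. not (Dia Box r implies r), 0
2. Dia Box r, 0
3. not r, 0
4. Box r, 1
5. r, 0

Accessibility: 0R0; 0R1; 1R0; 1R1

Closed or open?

Closed

Both r and not r appear at 0.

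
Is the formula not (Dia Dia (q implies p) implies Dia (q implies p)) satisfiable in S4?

1. not (Dia Dia (q implies p) implies Dia (q implies p)), w0
2. Dia Dia (q implies p), w0
3. not Dia (q implies p), w0
4. not (q implies p), w0
5. q, w0
6. not p, w0
7. Dia (q implies p), w1
8. not (q implies p), w1
9. q, w1
10. not p, w1
11. q implies p, w2
12. not (q implies p), w2
13. q, w2
14. not p, w2
15. p, w2
Accessibility: w0Rw0, w0Rw1, w0Rw2, w1Rw1, w1Rw2, w2Rw2
Branch closes: p and not p both at w2.
Every branch closes; the branch above is one of them.

Unsatisfiable (every branch closes)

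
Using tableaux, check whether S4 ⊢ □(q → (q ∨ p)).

Valid in S4

Tableau for the negation ¬□(q → (q ∨ p)):
1. ¬□(q → (q ∨ p)), 0
2. ¬(q → (q ∨ p)), 1   [¬□-rule on 1: fresh world 1, 0R1]
3. q, 1   [¬→-rule on 2]
4. ¬(q ∨ p), 1   [¬→-rule on 2]
5. ¬q, 1   [¬∨-rule on 4]
6. ¬p, 1   [¬∨-rule on 4]
Accessibility: 0R0, 0R1, 1R1
Branch closes: q and ¬q both at 1.
All branches of the negation close; one closing branch shown above.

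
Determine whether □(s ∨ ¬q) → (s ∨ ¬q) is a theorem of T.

Valid in T

Tableau for the negation ¬(□(s ∨ ¬q) → (s ∨ ¬q)):
1. ¬(□(s ∨ ¬q) → (s ∨ ¬q)), w0
2. □(s ∨ ¬q), w0
3. ¬(s ∨ ¬q), w0
4. ¬s, w0
5. q, w0
6. s ∨ ¬q, w0
7. ¬q, w0
Accessibility: w0Rw0
Branch closes: q and ¬q both at w0.
Every branch of the negation's tableau closes; the branch above is one of them.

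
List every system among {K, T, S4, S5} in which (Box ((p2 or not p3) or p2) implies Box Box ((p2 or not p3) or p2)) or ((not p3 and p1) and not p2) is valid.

S4-tableau for the negation not ((Box ((p2 or not p3) or p2) implies Box Box ((p2 or not p3) or p2)) or ((not p3 and p1) and not p2)):
1. not ((Box ((p2 or not p3) or p2) implies Box Box ((p2 or not p3) or p2)) or ((not p3 and p1) and not p2)), u
2. not (Box ((p2 or not p3) or p2) implies Box Box ((p2 or not p3) or p2)), u
3. not ((not p3 and p1) and not p2), u
4. Box ((p2 or not p3) or p2), u
5. not Box Box ((p2 or not p3) or p2), u
6. (p2 or not p3) or p2, u
7. not (not p3 and p1), u
8. p2 or not p3, u
9. not p1, u
10. not p3, u
11. not Box ((p2 or not p3) or p2), v
12. (p2 or not p3) or p2, v
13. p2 or not p3, v
14. not p3, v
15. not ((p2 or not p3) or p2), w
16. not (p2 or not p3), w
17. not p2, w
18. p3, w
19. (p2 or not p3) or p2, w
20. p2 or not p3, w
21. not p3, w
Accessibility: uRu, uRv, uRw, vRv, vRw, wRw
Branch closes: p3 and not p3 both at w.
Every branch closes (one shown): valid in S4, hence also in S5 (every theorem of S4 is a theorem of S5).
T-tableau for the negation not ((Box ((p2 or not p3) or p2) implies Box Box ((p2 or not p3) or p2)) or ((not p3 and p1) and not p2)):
1. not ((Box ((p2 or not p3) or p2) implies Box Box ((p2 or not p3) or p2)) or ((not p3 and p1) and not p2)), u
2. not (Box ((p2 or not p3) or p2) implies Box Box ((p2 or not p3) or p2)), u
3. not ((not p3 and p1) and not p2), u
4. Box ((p2 or not p3) or p2), u
5. not Box Box ((p2 or not p3) or p2), u
6. (p2 or not p3) or p2, u
7. p2, u
8. not Box ((p2 or not p3) or p2), v
9. (p2 or not p3) or p2, v
10. p2, v
11. not ((p2 or not p3) or p2), w
12. not (p2 or not p3), w
13. not p2, w
14. p3, w
Accessibility: uRu, uRv, vRv, vRw, wRw
Complete open branch: countermodel on a T-frame, so not valid in T, nor in K (the same frame is also a K-frame).

S4, S5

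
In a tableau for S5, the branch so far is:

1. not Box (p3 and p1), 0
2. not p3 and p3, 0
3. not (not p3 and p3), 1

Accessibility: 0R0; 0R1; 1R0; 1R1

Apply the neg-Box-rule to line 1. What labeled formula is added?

a fresh world 2 with 0R2, and not (p3 and p1) at 2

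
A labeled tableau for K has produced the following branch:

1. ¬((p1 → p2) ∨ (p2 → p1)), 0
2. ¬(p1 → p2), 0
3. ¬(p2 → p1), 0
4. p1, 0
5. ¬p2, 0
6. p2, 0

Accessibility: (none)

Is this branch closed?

Both p2 and ¬p2 appear at 0.

Yes, closed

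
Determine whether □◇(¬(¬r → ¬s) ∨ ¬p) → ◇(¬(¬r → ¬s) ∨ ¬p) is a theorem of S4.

Tableau for the negation ¬(□◇(¬(¬r → ¬s) ∨ ¬p) → ◇(¬(¬r → ¬s) ∨ ¬p)):
1. ¬(□◇(¬(¬r → ¬s) ∨ ¬p) → ◇(¬(¬r → ¬s) ∨ ¬p)), 0
2. □◇(¬(¬r → ¬s) ∨ ¬p), 0
3. ¬◇(¬(¬r → ¬s) ∨ ¬p), 0
4. ◇(¬(¬r → ¬s) ∨ ¬p), 0
5. ¬(¬(¬r → ¬s) ∨ ¬p), 0
6. ¬r → ¬s, 0
7. p, 0
8. ¬s, 0
9. ¬(¬r → ¬s) ∨ ¬p, 1
10. ◇(¬(¬r → ¬s) ∨ ¬p), 1
11. ¬(¬(¬r → ¬s) ∨ ¬p), 1
12. ¬r → ¬s, 1
13. p, 1
14. ¬(¬r → ¬s), 1
15. ¬r, 1
16. s, 1
17. ¬s, 1
Accessibility: 0R0, 0R1, 1R1
Branch closes: s and ¬s both at 1.
Every branch of the negation's tableau closes; the branch above is one of them.

Valid in S4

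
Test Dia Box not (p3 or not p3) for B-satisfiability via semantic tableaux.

Unsatisfiable (every branch closes)

1. Dia Box not (p3 or not p3), w0
2. Box not (p3 or not p3), w1
3. not (p3 or not p3), w0
4. not p3, w0
5. p3, w0
Accessibility: w0Rw0, w0Rw1, w1Rw0, w1Rw1
Branch closes: p3 and not p3 both at w0.
(One branch shown.) All branches close.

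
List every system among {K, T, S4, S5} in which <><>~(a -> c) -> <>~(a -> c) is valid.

S4, S5

S4-tableau for the negation ~(<><>~(a -> c) -> <>~(a -> c)):
1. ~(<><>~(a -> c) -> <>~(a -> c)), u
2. <><>~(a -> c), u
3. ~<>~(a -> c), u
4. a -> c, u
5. c, u
6. <>~(a -> c), v
7. a -> c, v
8. c, v
9. ~(a -> c), w
10. a, w
11. ~c, w
12. a -> c, w
13. c, w
Accessibility: uRu, uRv, uRw, vRv, vRw, wRw
Branch closes: c and ~c both at w.
Every branch closes (one shown): valid in S4, hence also in S5 (every theorem of S4 is a theorem of S5).
T-tableau for the negation ~(<><>~(a -> c) -> <>~(a -> c)):
1. ~(<><>~(a -> c) -> <>~(a -> c)), u
2. <><>~(a -> c), u
3. ~<>~(a -> c), u
4. a -> c, u
5. c, u
6. <>~(a -> c), v
7. a -> c, v
8. c, v
9. ~(a -> c), w
10. a, w
11. ~c, w
Accessibility: uRu, uRv, vRv, vRw, wRw
Complete open branch: countermodel on a T-frame, so not valid in T, nor in K (the same frame is also a K-frame).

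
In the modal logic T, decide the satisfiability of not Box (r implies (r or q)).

1. not Box (r implies (r or q)), u
2. not (r implies (r or q)), v   [neg-Box-rule on 1: fresh world v, uRv]
3. r, v   [neg-implies-rule on 2]
4. not (r or q), v   [neg-implies-rule on 2]
5. not r, v   [neg-or-rule on 4]
6. not q, v   [neg-or-rule on 4]
Accessibility: uRu, uRv, vRv
Branch closes: r and not r both at v.
(One branch shown.) All branches close.

Unsatisfiable (every branch closes)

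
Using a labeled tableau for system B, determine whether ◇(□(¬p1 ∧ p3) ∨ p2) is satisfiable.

Satisfiable (open branch found)

1. ◇(□(¬p1 ∧ p3) ∨ p2), 0
2. □(¬p1 ∧ p3) ∨ p2, 1
3. p2, 1
Accessibility: 0R0, 0R1, 1R0, 1R1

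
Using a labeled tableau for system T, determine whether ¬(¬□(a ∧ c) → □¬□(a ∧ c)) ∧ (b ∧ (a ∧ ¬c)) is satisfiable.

1. ¬(¬□(a ∧ c) → □¬□(a ∧ c)) ∧ (b ∧ (a ∧ ¬c)), w0
2. ¬(¬□(a ∧ c) → □¬□(a ∧ c)), w0
3. b ∧ (a ∧ ¬c), w0
4. ¬□(a ∧ c), w0
5. ¬□¬□(a ∧ c), w0
6. b, w0
7. a ∧ ¬c, w0
8. a, w0
9. ¬c, w0
10. ¬(a ∧ c), w1
11. ¬c, w1
12. □(a ∧ c), w2
13. a ∧ c, w2
14. a, w2
15. c, w2
Accessibility: w0Rw0, w0Rw1, w0Rw2, w1Rw1, w2Rw2

Satisfiable (open branch found)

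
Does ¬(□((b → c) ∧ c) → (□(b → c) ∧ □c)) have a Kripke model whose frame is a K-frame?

1. ¬(□((b → c) ∧ c) → (□(b → c) ∧ □c)), w0
2. □((b → c) ∧ c), w0   [¬→-rule on 1]
3. ¬(□(b → c) ∧ □c), w0   [¬→-rule on 1]
4. ¬□(b → c), w0   [¬∧-rule on 3 (branches; this branch)]
5. ¬(b → c), w1   [¬□-rule on 4: fresh world w1, w0Rw1]
6. b, w1   [¬→-rule on 5]
7. ¬c, w1   [¬→-rule on 5]
8. (b → c) ∧ c, w1   [□-rule on 2 via w0Rw1]
9. b → c, w1   [∧-rule on 8]
10. c, w1   [∧-rule on 8]
Accessibility: w0Rw1
Branch closes: c and ¬c both at w1.
All branches of the tableau close; one closing branch shown above.

Unsatisfiable (every branch closes)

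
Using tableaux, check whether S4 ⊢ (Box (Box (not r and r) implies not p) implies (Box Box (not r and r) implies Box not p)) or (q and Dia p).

Tableau for the negation not ((Box (Box (not r and r) implies not p) implies (Box Box (not r and r) implies Box not p)) or (q and Dia p)):
1. not ((Box (Box (not r and r) implies not p) implies (Box Box (not r and r) implies Box not p)) or (q and Dia p)), w0
2. not (Box (Box (not r and r) implies not p) implies (Box Box (not r and r) implies Box not p)), w0
3. not (q and Dia p), w0
4. Box (Box (not r and r) implies not p), w0
5. not (Box Box (not r and r) implies Box not p), w0
6. Box Box (not r and r), w0
7. not Box not p, w0
8. Box (not r and r) implies not p, w0
9. Box (not r and r), w0
10. not r and r, w0
11. not r, w0
12. r, w0
Accessibility: w0Rw0
Branch closes: r and not r both at w0.
Every branch of the negation's tableau closes; the branch above is one of them.

Yes, valid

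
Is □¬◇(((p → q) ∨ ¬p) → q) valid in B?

Tableau for the negation ¬□¬◇(((p → q) ∨ ¬p) → q):
1. ¬□¬◇(((p → q) ∨ ¬p) → q), w0
2. ◇(((p → q) ∨ ¬p) → q), w1
3. ((p → q) ∨ ¬p) → q, w2
4. q, w2
Accessibility: w0Rw0, w0Rw1, w1Rw0, w1Rw1, w1Rw2, w2Rw1, w2Rw2
The negation has an open branch (countermodel exists).

Not valid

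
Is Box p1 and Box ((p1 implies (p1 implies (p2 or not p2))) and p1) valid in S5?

Tableau for the negation not (Box p1 and Box ((p1 implies (p1 implies (p2 or not p2))) and p1)):
1. not (Box p1 and Box ((p1 implies (p1 implies (p2 or not p2))) and p1)), 0
2. not Box ((p1 implies (p1 implies (p2 or not p2))) and p1), 0
3. not ((p1 implies (p1 implies (p2 or not p2))) and p1), 1
4. not p1, 1
Accessibility: 0R0, 0R1, 1R0, 1R1
The negation has an open branch (countermodel exists).

Invalid (countermodel exists)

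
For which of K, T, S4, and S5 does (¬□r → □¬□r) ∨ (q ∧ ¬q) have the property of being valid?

S5

S5-tableau for the negation ¬((¬□r → □¬□r) ∨ (q ∧ ¬q)):
1. ¬((¬□r → □¬□r) ∨ (q ∧ ¬q)), w0
2. ¬(¬□r → □¬□r), w0
3. ¬(q ∧ ¬q), w0
4. ¬□r, w0
5. ¬□¬□r, w0
6. q, w0
7. ¬r, w1
8. □r, w2
9. r, w0
10. r, w1
Accessibility: w0Rw0, w0Rw1, w0Rw2, w1Rw0, w1Rw1, w1Rw2, w2Rw0, w2Rw1, w2Rw2
Branch closes: r and ¬r both at w1.
Every branch closes (one shown): valid in S5.
S4-tableau for the negation ¬((¬□r → □¬□r) ∨ (q ∧ ¬q)):
1. ¬((¬□r → □¬□r) ∨ (q ∧ ¬q)), w0
2. ¬(¬□r → □¬□r), w0
3. ¬(q ∧ ¬q), w0
4. ¬□r, w0
5. ¬□¬□r, w0
6. q, w0
7. ¬r, w1
8. □r, w2
9. r, w2
Accessibility: w0Rw0, w0Rw1, w0Rw2, w1Rw1, w2Rw2
Complete open branch: countermodel on an S4-frame, so not valid in S4, nor in K, T (the same frame is also a K-frame and a T-frame).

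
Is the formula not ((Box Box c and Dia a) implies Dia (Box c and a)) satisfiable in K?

1. not ((Box Box c and Dia a) implies Dia (Box c and a)), 0
2. Box Box c and Dia a, 0   [neg-implies-rule on 1]
3. not Dia (Box c and a), 0   [neg-implies-rule on 1]
4. Box Box c, 0   [and-rule on 2]
5. Dia a, 0   [and-rule on 2]
6. a, 1   [Dia-rule on 5: fresh world 1, 0R1]
7. not (Box c and a), 1   [neg-Dia-rule on 3 via 0R1]
8. Box c, 1   [Box-rule on 4 via 0R1]
9. not Box c, 1   [neg-and-rule on 7 (branches; this branch)]
10. not c, 2   [neg-Box-rule on 9: fresh world 2, 1R2]
11. c, 2   [Box-rule on 8 via 1R2]
Accessibility: 0R1, 1R2
Branch closes: c and not c both at 2.
All branches of the tableau close; one closing branch shown above.

No, unsatisfiable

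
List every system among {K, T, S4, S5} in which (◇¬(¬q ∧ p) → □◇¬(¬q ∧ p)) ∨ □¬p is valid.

S5

S5-tableau for the negation ¬((◇¬(¬q ∧ p) → □◇¬(¬q ∧ p)) ∨ □¬p):
1. ¬((◇¬(¬q ∧ p) → □◇¬(¬q ∧ p)) ∨ □¬p), u
2. ¬(◇¬(¬q ∧ p) → □◇¬(¬q ∧ p)), u
3. ¬□¬p, u
4. ◇¬(¬q ∧ p), u
5. ¬□◇¬(¬q ∧ p), u
6. p, v
7. ¬(¬q ∧ p), w
8. ¬p, w
9. ¬◇¬(¬q ∧ p), x
10. ¬q ∧ p, u
11. ¬q, u
12. p, u
13. ¬q ∧ p, v
14. ¬q, v
15. ¬q ∧ p, w
16. ¬q, w
17. p, w
Accessibility: uRu, uRv, uRw, uRx, vRu, vRv, vRw, vRx, wRu, wRv, wRw, wRx, xRu, xRv, xRw, xRx
Branch closes: p and ¬p both at w.
Every branch closes (one shown): valid in S5.
S4-tableau for the negation ¬((◇¬(¬q ∧ p) → □◇¬(¬q ∧ p)) ∨ □¬p):
1. ¬((◇¬(¬q ∧ p) → □◇¬(¬q ∧ p)) ∨ □¬p), u
2. ¬(◇¬(¬q ∧ p) → □◇¬(¬q ∧ p)), u
3. ¬□¬p, u
4. ◇¬(¬q ∧ p), u
5. ¬□◇¬(¬q ∧ p), u
6. p, v
7. ¬(¬q ∧ p), w
8. ¬p, w
9. ¬◇¬(¬q ∧ p), x
10. ¬q ∧ p, x
11. ¬q, x
12. p, x
Accessibility: uRu, uRv, uRw, uRx, vRv, wRw, xRx
Complete open branch: countermodel on an S4-frame, so not valid in S4, nor in K, T (the same frame is also a K-frame and a T-frame).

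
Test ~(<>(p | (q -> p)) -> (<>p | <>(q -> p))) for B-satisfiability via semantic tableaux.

No, unsatisfiable

1. ~(<>(p | (q -> p)) -> (<>p | <>(q -> p))), u
2. <>(p | (q -> p)), u   [~->-rule on 1]
3. ~(<>p | <>(q -> p)), u   [~->-rule on 1]
4. ~<>p, u   [~|-rule on 3]
5. ~<>(q -> p), u   [~|-rule on 3]
6. ~p, u   [~<>-rule on 4 via uRu]
7. ~(q -> p), u   [~<>-rule on 5 via uRu]
8. q, u   [~->-rule on 7]
9. p | (q -> p), v   [<>-rule on 2: fresh world v, uRv]
10. ~p, v   [~<>-rule on 4 via uRv]
11. ~(q -> p), v   [~<>-rule on 5 via uRv]
12. q, v   [~->-rule on 11]
13. q -> p, v   [|-rule on 9 (branches; this branch)]
14. p, v   [->-rule on 13 (branches; this branch)]
Accessibility: uRu, uRv, vRu, vRv
Branch closes: p and ~p both at v.
All branches of the tableau close; one closing branch shown above.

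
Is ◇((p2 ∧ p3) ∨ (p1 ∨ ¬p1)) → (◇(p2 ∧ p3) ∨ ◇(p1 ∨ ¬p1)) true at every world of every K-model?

Valid

Tableau for the negation ¬(◇((p2 ∧ p3) ∨ (p1 ∨ ¬p1)) → (◇(p2 ∧ p3) ∨ ◇(p1 ∨ ¬p1))):
1. ¬(◇((p2 ∧ p3) ∨ (p1 ∨ ¬p1)) → (◇(p2 ∧ p3) ∨ ◇(p1 ∨ ¬p1))), 0
2. ◇((p2 ∧ p3) ∨ (p1 ∨ ¬p1)), 0
3. ¬(◇(p2 ∧ p3) ∨ ◇(p1 ∨ ¬p1)), 0
4. ¬◇(p2 ∧ p3), 0
5. ¬◇(p1 ∨ ¬p1), 0
6. (p2 ∧ p3) ∨ (p1 ∨ ¬p1), 1
7. ¬(p2 ∧ p3), 1
8. ¬(p1 ∨ ¬p1), 1
9. ¬p1, 1
10. p1, 1
Accessibility: 0R1
Branch closes: p1 and ¬p1 both at 1.
Every branch of the negation's tableau closes; the branch above is one of them.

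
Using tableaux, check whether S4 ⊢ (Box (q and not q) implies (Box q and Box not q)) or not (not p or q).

Valid

Tableau for the negation not ((Box (q and not q) implies (Box q and Box not q)) or not (not p or q)):
1. not ((Box (q and not q) implies (Box q and Box not q)) or not (not p or q)), 0
2. not (Box (q and not q) implies (Box q and Box not q)), 0
3. not p or q, 0
4. Box (q and not q), 0
5. not (Box q and Box not q), 0
6. q and not q, 0
7. q, 0
8. not q, 0
Accessibility: 0R0
Branch closes: q and not q both at 0.
All branches of the negation close; one closing branch shown above.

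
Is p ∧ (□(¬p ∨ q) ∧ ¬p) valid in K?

Invalid (countermodel exists)

Tableau for the negation ¬(p ∧ (□(¬p ∨ q) ∧ ¬p)):
1. ¬(p ∧ (□(¬p ∨ q) ∧ ¬p)), w0
2. ¬(□(¬p ∨ q) ∧ ¬p), w0
3. p, w0
The negation has an open branch (countermodel exists).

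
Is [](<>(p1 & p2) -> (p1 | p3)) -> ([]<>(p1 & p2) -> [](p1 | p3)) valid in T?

Valid in T

Tableau for the negation ~([](<>(p1 & p2) -> (p1 | p3)) -> ([]<>(p1 & p2) -> [](p1 | p3))):
1. ~([](<>(p1 & p2) -> (p1 | p3)) -> ([]<>(p1 & p2) -> [](p1 | p3))), w0
2. [](<>(p1 & p2) -> (p1 | p3)), w0
3. ~([]<>(p1 & p2) -> [](p1 | p3)), w0
4. []<>(p1 & p2), w0
5. ~[](p1 | p3), w0
6. <>(p1 & p2) -> (p1 | p3), w0
7. <>(p1 & p2), w0
8. p1 | p3, w0
9. p3, w0
10. ~(p1 | p3), w1
11. ~p1, w1
12. ~p3, w1
13. <>(p1 & p2) -> (p1 | p3), w1
14. <>(p1 & p2), w1
15. ~<>(p1 & p2), w1
16. ~(p1 & p2), w1
17. ~p2, w1
18. p1 & p2, w2
19. p1, w2
20. p2, w2
21. <>(p1 & p2) -> (p1 | p3), w2
22. <>(p1 & p2), w2
23. p1 | p3, w2
24. p3, w2
25. p1 & p2, w3
26. p1, w3
27. p2, w3
28. ~(p1 & p2), w3
29. ~p2, w3
Accessibility: w0Rw0, w0Rw1, w0Rw2, w1Rw1, w1Rw3, w2Rw2, w3Rw3
Branch closes: p2 and ~p2 both at w3.
Every branch of the negation's tableau closes; the branch above is one of them.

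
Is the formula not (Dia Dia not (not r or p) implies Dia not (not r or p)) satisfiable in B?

Yes, satisfiable

1. not (Dia Dia not (not r or p) implies Dia not (not r or p)), u
2. Dia Dia not (not r or p), u   [neg-implies-rule on 1]
3. not Dia not (not r or p), u   [neg-implies-rule on 1]
4. not r or p, u   [neg-Dia-rule on 3 via uRu]
5. p, u   [or-rule on 4 (branches; this branch)]
6. Dia not (not r or p), v   [Dia-rule on 2: fresh world v, uRv]
7. not r or p, v   [neg-Dia-rule on 3 via uRv]
8. p, v   [or-rule on 7 (branches; this branch)]
9. not (not r or p), w   [Dia-rule on 6: fresh world w, vRw]
10. r, w   [neg-or-rule on 9]
11. not p, w   [neg-or-rule on 9]
Accessibility: uRu, uRv, vRu, vRv, vRw, wRv, wRw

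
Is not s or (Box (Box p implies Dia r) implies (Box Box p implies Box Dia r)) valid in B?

Yes, valid

Tableau for the negation not (not s or (Box (Box p implies Dia r) implies (Box Box p implies Box Dia r))):
1. not (not s or (Box (Box p implies Dia r) implies (Box Box p implies Box Dia r))), u
2. s, u
3. not (Box (Box p implies Dia r) implies (Box Box p implies Box Dia r)), u
4. Box (Box p implies Dia r), u
5. not (Box Box p implies Box Dia r), u
6. Box Box p, u
7. not Box Dia r, u
8. Box p implies Dia r, u
9. Box p, u
10. p, u
11. Dia r, u
12. not Dia r, v
13. Box p implies Dia r, v
14. Box p, v
15. p, v
16. not r, u
17. not r, v
18. not Box p, v
19. r, w
20. Box p implies Dia r, w
21. Box p, w
22. p, w
23. Dia r, w
24. not p, x
25. not r, x
26. p, x
Accessibility: uRu, uRv, uRw, vRu, vRv, vRx, wRu, wRw, xRv, xRx
Branch closes: p and not p both at x.
All branches of the negation close; one closing branch shown above.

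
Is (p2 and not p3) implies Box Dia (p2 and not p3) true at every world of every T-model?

Tableau for the negation not ((p2 and not p3) implies Box Dia (p2 and not p3)):
1. not ((p2 and not p3) implies Box Dia (p2 and not p3)), 0
2. p2 and not p3, 0
3. not Box Dia (p2 and not p3), 0
4. p2, 0
5. not p3, 0
6. not Dia (p2 and not p3), 1
7. not (p2 and not p3), 1
8. p3, 1
Accessibility: 0R0, 0R1, 1R1
The negation has an open branch (countermodel exists).

Not valid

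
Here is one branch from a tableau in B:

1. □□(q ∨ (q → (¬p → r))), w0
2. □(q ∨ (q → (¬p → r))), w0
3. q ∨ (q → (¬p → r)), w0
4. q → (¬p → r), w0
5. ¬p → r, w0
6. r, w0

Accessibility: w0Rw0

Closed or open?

No world carries both an atom and its negation.

Open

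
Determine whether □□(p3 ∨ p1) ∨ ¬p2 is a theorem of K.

Not valid

Tableau for the negation ¬(□□(p3 ∨ p1) ∨ ¬p2):
1. ¬(□□(p3 ∨ p1) ∨ ¬p2), 0
2. ¬□□(p3 ∨ p1), 0
3. p2, 0
4. ¬□(p3 ∨ p1), 1
5. ¬(p3 ∨ p1), 2
6. ¬p3, 2
7. ¬p1, 2
Accessibility: 0R1, 1R2
The negation has an open branch (countermodel exists).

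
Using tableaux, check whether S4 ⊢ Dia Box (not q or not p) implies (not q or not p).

Tableau for the negation not (Dia Box (not q or not p) implies (not q or not p)):
1. not (Dia Box (not q or not p) implies (not q or not p)), w0
2. Dia Box (not q or not p), w0
3. not (not q or not p), w0
4. q, w0
5. p, w0
6. Box (not q or not p), w1
7. not q or not p, w1
8. not p, w1
Accessibility: w0Rw0, w0Rw1, w1Rw1
The negation has an open branch (countermodel exists).

Invalid (countermodel exists)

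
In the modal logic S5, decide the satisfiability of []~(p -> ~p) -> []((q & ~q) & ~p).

Satisfiable

1. []~(p -> ~p) -> []((q & ~q) & ~p), w0
2. ~[]~(p -> ~p), w0
3. p -> ~p, w1
4. ~p, w1
Accessibility: w0Rw0, w0Rw1, w1Rw0, w1Rw1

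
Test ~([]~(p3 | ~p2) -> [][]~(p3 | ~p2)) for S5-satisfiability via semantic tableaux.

No, unsatisfiable

1. ~([]~(p3 | ~p2) -> [][]~(p3 | ~p2)), u
2. []~(p3 | ~p2), u   [~->-rule on 1]
3. ~[][]~(p3 | ~p2), u   [~->-rule on 1]
4. ~(p3 | ~p2), u   [[]-rule on 2 via uRu]
5. ~p3, u   [~|-rule on 4]
6. p2, u   [~|-rule on 4]
7. ~[]~(p3 | ~p2), v   [~[]-rule on 3: fresh world v, uRv]
8. ~(p3 | ~p2), v   [[]-rule on 2 via uRv]
9. ~p3, v   [~|-rule on 8]
10. p2, v   [~|-rule on 8]
11. p3 | ~p2, w   [~[]-rule on 7: fresh world w, vRw]
12. ~(p3 | ~p2), w   [[]-rule on 2 via uRw]
13. ~p3, w   [~|-rule on 12]
14. p2, w   [~|-rule on 12]
15. ~p2, w   [|-rule on 11 (branches; this branch)]
Accessibility: uRu, uRv, uRw, vRu, vRv, vRw, wRu, wRv, wRw
Branch closes: p2 and ~p2 both at w.
(One branch shown.) All branches close.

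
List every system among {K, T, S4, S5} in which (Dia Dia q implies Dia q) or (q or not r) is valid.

T-tableau for the negation not ((Dia Dia q implies Dia q) or (q or not r)):
1. not ((Dia Dia q implies Dia q) or (q or not r)), w0
2. not (Dia Dia q implies Dia q), w0
3. not (q or not r), w0
4. Dia Dia q, w0
5. not Dia q, w0
6. not q, w0
7. r, w0
8. Dia q, w1
9. not q, w1
10. q, w2
Accessibility: w0Rw0, w0Rw1, w1Rw1, w1Rw2, w2Rw2
Complete open branch: countermodel on a T-frame, so not valid in T, nor in K (the same frame is also a K-frame).
S4-tableau for the negation not ((Dia Dia q implies Dia q) or (q or not r)):
1. not ((Dia Dia q implies Dia q) or (q or not r)), w0
2. not (Dia Dia q implies Dia q), w0
3. not (q or not r), w0
4. Dia Dia q, w0
5. not Dia q, w0
6. not q, w0
7. r, w0
8. Dia q, w1
9. not q, w1
10. q, w2
11. not q, w2
Accessibility: w0Rw0, w0Rw1, w0Rw2, w1Rw1, w1Rw2, w2Rw2
Branch closes: q and not q both at w2.
Every branch closes (one shown): valid in S4, hence also in S5 (every theorem of S4 is a theorem of S5).

S4, S5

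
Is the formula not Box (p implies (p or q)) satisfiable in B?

Unsatisfiable (every branch closes)

1. not Box (p implies (p or q)), u
2. not (p implies (p or q)), v
3. p, v
4. not (p or q), v
5. not p, v
6. not q, v
Accessibility: uRu, uRv, vRu, vRv
Branch closes: p and not p both at v.
All branches of the tableau close; one closing branch shown above.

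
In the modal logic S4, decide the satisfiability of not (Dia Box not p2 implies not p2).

Satisfiable

1. not (Dia Box not p2 implies not p2), u
2. Dia Box not p2, u
3. p2, u
4. Box not p2, v
5. not p2, v
Accessibility: uRu, uRv, vRv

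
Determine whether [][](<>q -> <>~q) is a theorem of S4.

Tableau for the negation ~[][](<>q -> <>~q):
1. ~[][](<>q -> <>~q), 0
2. ~[](<>q -> <>~q), 1
3. ~(<>q -> <>~q), 2
4. <>q, 2
5. ~<>~q, 2
6. q, 2
7. q, 3
Accessibility: 0R0, 0R1, 0R2, 0R3, 1R1, 1R2, 1R3, 2R2, 2R3, 3R3
The negation has an open branch (countermodel exists).

Not valid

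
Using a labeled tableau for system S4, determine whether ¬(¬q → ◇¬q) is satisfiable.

Unsatisfiable

1. ¬(¬q → ◇¬q), 0
2. ¬q, 0
3. ¬◇¬q, 0
4. q, 0
Accessibility: 0R0
Branch closes: q and ¬q both at 0.
Every branch closes; the branch above is one of them.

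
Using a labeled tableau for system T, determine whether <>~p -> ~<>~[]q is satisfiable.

1. <>~p -> ~<>~[]q, 0
2. ~<>~[]q, 0
3. []q, 0
4. q, 0
Accessibility: 0R0

Satisfiable (open branch found)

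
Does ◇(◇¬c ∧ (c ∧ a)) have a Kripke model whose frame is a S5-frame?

1. ◇(◇¬c ∧ (c ∧ a)), w0
2. ◇¬c ∧ (c ∧ a), w1
3. ◇¬c, w1
4. c ∧ a, w1
5. c, w1
6. a, w1
7. ¬c, w2
Accessibility: w0Rw0, w0Rw1, w0Rw2, w1Rw0, w1Rw1, w1Rw2, w2Rw0, w2Rw1, w2Rw2

Yes, satisfiable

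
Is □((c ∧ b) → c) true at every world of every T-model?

Valid in T

Tableau for the negation ¬□((c ∧ b) → c):
1. ¬□((c ∧ b) → c), 0
2. ¬((c ∧ b) → c), 1
3. c ∧ b, 1
4. ¬c, 1
5. c, 1
6. b, 1
Accessibility: 0R0, 0R1, 1R1
Branch closes: c and ¬c both at 1.
Every branch of the negation's tableau closes; the branch above is one of them.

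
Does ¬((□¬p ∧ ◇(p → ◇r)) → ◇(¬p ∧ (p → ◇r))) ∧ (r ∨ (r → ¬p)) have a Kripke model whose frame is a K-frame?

1. ¬((□¬p ∧ ◇(p → ◇r)) → ◇(¬p ∧ (p → ◇r))) ∧ (r ∨ (r → ¬p)), u
2. ¬((□¬p ∧ ◇(p → ◇r)) → ◇(¬p ∧ (p → ◇r))), u   [∧-rule on 1]
3. r ∨ (r → ¬p), u   [∧-rule on 1]
4. □¬p ∧ ◇(p → ◇r), u   [¬→-rule on 2]
5. ¬◇(¬p ∧ (p → ◇r)), u   [¬→-rule on 2]
6. □¬p, u   [∧-rule on 4]
7. ◇(p → ◇r), u   [∧-rule on 4]
8. r → ¬p, u   [∨-rule on 3 (branches; this branch)]
9. ¬p, u   [→-rule on 8 (branches; this branch)]
10. p → ◇r, v   [◇-rule on 7: fresh world v, uRv]
11. ¬(¬p ∧ (p → ◇r)), v   [¬◇-rule on 5 via uRv]
12. ¬p, v   [□-rule on 6 via uRv]
13. ◇r, v   [→-rule on 10 (branches; this branch)]
14. ¬(p → ◇r), v   [¬∧-rule on 11 (branches; this branch)]
15. p, v   [¬→-rule on 14]
16. ¬◇r, v   [¬→-rule on 14]
Accessibility: uRv
Branch closes: p and ¬p both at v.
Every branch closes; the branch above is one of them.

Unsatisfiable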